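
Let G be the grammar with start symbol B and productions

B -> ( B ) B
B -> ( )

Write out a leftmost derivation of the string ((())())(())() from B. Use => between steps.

B=>(B)B=>((B)B)B=>((())B)B=>((())())B=>((())())(B)B=>((())())(())B=>((())())(())()

B => (B)B   [B -> ( B ) B]
(B)B => ((B)B)B   [B -> ( B ) B]
((B)B)B => ((())B)B   [B -> ( )]
((())B)B => ((())())B   [B -> ( )]
((())())B => ((())())(B)B   [B -> ( B ) B]
((())())(B)B => ((())())(())B   [B -> ( )]
((())())(())B => ((())())(())()   [B -> ( )]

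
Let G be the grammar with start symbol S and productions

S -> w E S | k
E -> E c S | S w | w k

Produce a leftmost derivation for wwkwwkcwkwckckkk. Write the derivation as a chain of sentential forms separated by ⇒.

S ⇒ wES ⇒ wwkS ⇒ wwkwES ⇒ wwkwEcSS ⇒ wwkwwkcSS ⇒ wwkwwkcwESS ⇒ wwkwwkcwEcSSS ⇒ wwkwwkcwEcScSSS ⇒ wwkwwkcwSwcScSSS ⇒ wwkwwkcwkwcScSSS ⇒ wwkwwkcwkwckcSSS ⇒ wwkwwkcwkwckckSS ⇒ wwkwwkcwkwckckkS ⇒ wwkwwkcwkwckckkk

S ⇒ wES   [S -> w E S]
wES ⇒ wwkS   [E -> w k]
wwkS ⇒ wwkwES   [S -> w E S]
wwkwES ⇒ wwkwEcSS   [E -> E c S]
wwkwEcSS ⇒ wwkwwkcSS   [E -> w k]
wwkwwkcSS ⇒ wwkwwkcwESS   [S -> w E S]
wwkwwkcwESS ⇒ wwkwwkcwEcSSS   [E -> E c S]
wwkwwkcwEcSSS ⇒ wwkwwkcwEcScSSS   [E -> E c S]
wwkwwkcwEcScSSS ⇒ wwkwwkcwSwcScSSS   [E -> S w]
wwkwwkcwSwcScSSS ⇒ wwkwwkcwkwcScSSS   [S -> k]
wwkwwkcwkwcScSSS ⇒ wwkwwkcwkwckcSSS   [S -> k]
wwkwwkcwkwckcSSS ⇒ wwkwwkcwkwckckSS   [S -> k]
wwkwwkcwkwckckSS ⇒ wwkwwkcwkwckckkS   [S -> k]
wwkwwkcwkwckckkS ⇒ wwkwwkcwkwckckkk   [S -> k]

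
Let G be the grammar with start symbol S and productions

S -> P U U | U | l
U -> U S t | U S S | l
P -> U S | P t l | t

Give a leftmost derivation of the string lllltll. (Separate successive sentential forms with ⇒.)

S ⇒ U   [S -> U]
U ⇒ USS   [U -> U S S]
USS ⇒ UStSS   [U -> U S t]
UStSS ⇒ USSStSS   [U -> U S S]
USSStSS ⇒ lSSStSS   [U -> l]
lSSStSS ⇒ llSStSS   [S -> l]
llSStSS ⇒ lllStSS   [S -> l]
lllStSS ⇒ lllltSS   [S -> l]
lllltSS ⇒ lllltlS   [S -> l]
lllltlS ⇒ lllltll   [S -> l]

S ⇒ U ⇒ USS ⇒ UStSS ⇒ USSStSS ⇒ lSSStSS ⇒ llSStSS ⇒ lllStSS ⇒ lllltSS ⇒ lllltlS ⇒ lllltll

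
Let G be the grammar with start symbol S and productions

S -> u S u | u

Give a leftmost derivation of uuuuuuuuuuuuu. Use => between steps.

S => uSu => uuSuu => uuuSuuu => uuuuSuuuu => uuuuuSuuuuu => uuuuuuSuuuuuu => uuuuuuuuuuuuu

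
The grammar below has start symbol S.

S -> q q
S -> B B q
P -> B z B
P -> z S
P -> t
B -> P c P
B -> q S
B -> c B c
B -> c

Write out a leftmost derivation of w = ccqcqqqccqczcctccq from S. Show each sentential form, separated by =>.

S=>BBq=>cBcBq=>cPcPcBq=>cBzBcPcBq=>ccBczBcPcBq=>ccqSczBcPcBq=>ccqBBqczBcPcBq=>ccqcBcBqczBcPcBq=>ccqcqScBqczBcPcBq=>ccqcqqqcBqczBcPcBq=>ccqcqqqccqczBcPcBq=>ccqcqqqccqczccPcBq=>ccqcqqqccqczcctcBq=>ccqcqqqccqczcctccq

S => BBq   [S -> B B q]
BBq => cBcBq   [B -> c B c]
cBcBq => cPcPcBq   [B -> P c P]
cPcPcBq => cBzBcPcBq   [P -> B z B]
cBzBcPcBq => ccBczBcPcBq   [B -> c B c]
ccBczBcPcBq => ccqSczBcPcBq   [B -> q S]
ccqSczBcPcBq => ccqBBqczBcPcBq   [S -> B B q]
ccqBBqczBcPcBq => ccqcBcBqczBcPcBq   [B -> c B c]
ccqcBcBqczBcPcBq => ccqcqScBqczBcPcBq   [B -> q S]
ccqcqScBqczBcPcBq => ccqcqqqcBqczBcPcBq   [S -> q q]
ccqcqqqcBqczBcPcBq => ccqcqqqccqczBcPcBq   [B -> c]
ccqcqqqccqczBcPcBq => ccqcqqqccqczccPcBq   [B -> c]
ccqcqqqccqczccPcBq => ccqcqqqccqczcctcBq   [P -> t]
ccqcqqqccqczcctcBq => ccqcqqqccqczcctccq   [B -> c]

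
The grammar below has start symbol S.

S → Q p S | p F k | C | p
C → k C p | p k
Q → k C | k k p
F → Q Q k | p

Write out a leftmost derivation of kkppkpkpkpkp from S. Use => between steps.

S => QpS   [S → Q p S]
QpS => kkppS   [Q → k k p]
kkppS => kkppQpS   [S → Q p S]
kkppQpS => kkppkCpS   [Q → k C]
kkppkCpS => kkppkpkpS   [C → p k]
kkppkpkpS => kkppkpkpC   [S → C]
kkppkpkpC => kkppkpkpkCp   [C → k C p]
kkppkpkpkCp => kkppkpkpkpkp   [C → p k]

S => QpS => kkppS => kkppQpS => kkppkCpS => kkppkpkpS => kkppkpkpC => kkppkpkpkCp => kkppkpkpkpkp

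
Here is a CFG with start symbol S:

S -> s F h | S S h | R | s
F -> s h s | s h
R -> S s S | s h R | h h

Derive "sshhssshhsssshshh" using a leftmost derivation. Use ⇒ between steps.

S ⇒ SSh ⇒ RSh ⇒ SsSSh ⇒ RsSSh ⇒ SsSsSSh ⇒ sFhsSsSSh ⇒ sshhsSsSSh ⇒ sshhssFhsSSh ⇒ sshhssshhsSSh ⇒ sshhssshhssSh ⇒ sshhssshhsssFhh ⇒ sshhssshhsssshshh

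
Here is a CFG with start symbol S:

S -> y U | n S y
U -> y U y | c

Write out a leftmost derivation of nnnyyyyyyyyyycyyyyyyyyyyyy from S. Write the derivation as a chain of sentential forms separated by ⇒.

S⇒nSy⇒nnSyy⇒nnnSyyy⇒nnnyUyyy⇒nnnyyUyyyy⇒nnnyyyUyyyyy⇒nnnyyyyUyyyyyy⇒nnnyyyyyUyyyyyyy⇒nnnyyyyyyUyyyyyyyy⇒nnnyyyyyyyUyyyyyyyyy⇒nnnyyyyyyyyUyyyyyyyyyy⇒nnnyyyyyyyyyUyyyyyyyyyyy⇒nnnyyyyyyyyyyUyyyyyyyyyyyy⇒nnnyyyyyyyyyycyyyyyyyyyyyy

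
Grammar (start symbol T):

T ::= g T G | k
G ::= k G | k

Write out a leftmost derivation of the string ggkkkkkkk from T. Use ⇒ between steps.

T ⇒ gTG ⇒ ggTGG ⇒ ggkGG ⇒ ggkkGG ⇒ ggkkkGG ⇒ ggkkkkG ⇒ ggkkkkkG ⇒ ggkkkkkkG ⇒ ggkkkkkkk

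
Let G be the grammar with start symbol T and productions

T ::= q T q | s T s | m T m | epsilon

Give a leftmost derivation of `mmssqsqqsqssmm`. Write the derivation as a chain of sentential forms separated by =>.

T => mTm   [T ::= m T m]
mTm => mmTmm   [T ::= m T m]
mmTmm => mmsTsmm   [T ::= s T s]
mmsTsmm => mmssTssmm   [T ::= s T s]
mmssTssmm => mmssqTqssmm   [T ::= q T q]
mmssqTqssmm => mmssqsTsqssmm   [T ::= s T s]
mmssqsTsqssmm => mmssqsqTqsqssmm   [T ::= q T q]
mmssqsqTqsqssmm => mmssqsqqsqssmm   [T ::= epsilon]

T => mTm => mmTmm => mmsTsmm => mmssTssmm => mmssqTqssmm => mmssqsTsqssmm => mmssqsqTqsqssmm => mmssqsqqsqssmm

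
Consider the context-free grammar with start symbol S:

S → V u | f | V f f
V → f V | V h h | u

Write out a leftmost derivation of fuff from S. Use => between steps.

S=>Vff=>fVff=>fuff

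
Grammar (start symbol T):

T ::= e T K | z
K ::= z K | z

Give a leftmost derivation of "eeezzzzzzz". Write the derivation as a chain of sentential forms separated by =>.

T => eTK => eeTKK => eeeTKKK => eeezKKK => eeezzKKK => eeezzzKKK => eeezzzzKK => eeezzzzzKK => eeezzzzzzK => eeezzzzzzz

T => eTK   [T ::= e T K]
eTK => eeTKK   [T ::= e T K]
eeTKK => eeeTKKK   [T ::= e T K]
eeeTKKK => eeezKKK   [T ::= z]
eeezKKK => eeezzKKK   [K ::= z K]
eeezzKKK => eeezzzKKK   [K ::= z K]
eeezzzKKK => eeezzzzKK   [K ::= z]
eeezzzzKK => eeezzzzzKK   [K ::= z K]
eeezzzzzKK => eeezzzzzzK   [K ::= z]
eeezzzzzzK => eeezzzzzzz   [K ::= z]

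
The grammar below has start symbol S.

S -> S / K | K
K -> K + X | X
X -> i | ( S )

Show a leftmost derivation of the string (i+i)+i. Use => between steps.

S => K   [S -> K]
K => K+X   [K -> K + X]
K+X => X+X   [K -> X]
X+X => (S)+X   [X -> ( S )]
(S)+X => (K)+X   [S -> K]
(K)+X => (K+X)+X   [K -> K + X]
(K+X)+X => (X+X)+X   [K -> X]
(X+X)+X => (i+X)+X   [X -> i]
(i+X)+X => (i+i)+X   [X -> i]
(i+i)+X => (i+i)+i   [X -> i]

S=>K=>K+X=>X+X=>(S)+X=>(K)+X=>(K+X)+X=>(X+X)+X=>(i+X)+X=>(i+i)+X=>(i+i)+i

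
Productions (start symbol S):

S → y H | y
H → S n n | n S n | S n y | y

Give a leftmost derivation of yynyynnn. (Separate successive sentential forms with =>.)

S => yH   [S → y H]
yH => ySnn   [H → S n n]
ySnn => yyHnn   [S → y H]
yyHnn => yynSnnn   [H → n S n]
yynSnnn => yynyHnnn   [S → y H]
yynyHnnn => yynyynnn   [H → y]

S=>yH=>ySnn=>yyHnn=>yynSnnn=>yynyHnnn=>yynyynnn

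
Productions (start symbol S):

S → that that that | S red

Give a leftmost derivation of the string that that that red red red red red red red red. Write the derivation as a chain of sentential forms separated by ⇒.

S ⇒ S red ⇒ S red red ⇒ S red red red ⇒ S red red red red ⇒ S red red red red red ⇒ S red red red red red red ⇒ S red red red red red red red ⇒ S red red red red red red red red ⇒ that that that red red red red red red red red

S ⇒ S red   [S → S red]
S red ⇒ S red red   [S → S red]
S red red ⇒ S red red red   [S → S red]
S red red red ⇒ S red red red red   [S → S red]
S red red red red ⇒ S red red red red red   [S → S red]
S red red red red red ⇒ S red red red red red red   [S → S red]
S red red red red red red ⇒ S red red red red red red red   [S → S red]
S red red red red red red red ⇒ S red red red red red red red red   [S → S red]
S red red red red red red red red ⇒ that that that red red red red red red red red   [S → that that that]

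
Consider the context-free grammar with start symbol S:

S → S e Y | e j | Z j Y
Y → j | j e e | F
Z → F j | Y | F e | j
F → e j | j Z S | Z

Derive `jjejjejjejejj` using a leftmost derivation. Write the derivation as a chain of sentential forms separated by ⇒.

S ⇒ ZjY   [S → Z j Y]
ZjY ⇒ FejY   [Z → F e]
FejY ⇒ jZSejY   [F → j Z S]
jZSejY ⇒ jFjSejY   [Z → F j]
jFjSejY ⇒ jjZSjSejY   [F → j Z S]
jjZSjSejY ⇒ jjFjSjSejY   [Z → F j]
jjFjSjSejY ⇒ jjejjSjSejY   [F → e j]
jjejjSjSejY ⇒ jjejjejjSejY   [S → e j]
jjejjejjSejY ⇒ jjejjejjejejY   [S → e j]
jjejjejjejejY ⇒ jjejjejjejejj   [Y → j]

S ⇒ ZjY ⇒ FejY ⇒ jZSejY ⇒ jFjSejY ⇒ jjZSjSejY ⇒ jjFjSjSejY ⇒ jjejjSjSejY ⇒ jjejjejjSejY ⇒ jjejjejjejejY ⇒ jjejjejjejejj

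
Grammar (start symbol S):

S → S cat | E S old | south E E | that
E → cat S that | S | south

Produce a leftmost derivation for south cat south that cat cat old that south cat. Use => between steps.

S => S cat => south E E cat => south cat S that E cat => south cat E S old that E cat => south cat south S old that E cat => south cat south S cat old that E cat => south cat south S cat cat old that E cat => south cat south that cat cat old that E cat => south cat south that cat cat old that south cat

S => S cat   [S → S cat]
S cat => south E E cat   [S → south E E]
south E E cat => south cat S that E cat   [E → cat S that]
south cat S that E cat => south cat E S old that E cat   [S → E S old]
south cat E S old that E cat => south cat south S old that E cat   [E → south]
south cat south S old that E cat => south cat south S cat old that E cat   [S → S cat]
south cat south S cat old that E cat => south cat south S cat cat old that E cat   [S → S cat]
south cat south S cat cat old that E cat => south cat south that cat cat old that E cat   [S → that]
south cat south that cat cat old that E cat => south cat south that cat cat old that south cat   [E → south]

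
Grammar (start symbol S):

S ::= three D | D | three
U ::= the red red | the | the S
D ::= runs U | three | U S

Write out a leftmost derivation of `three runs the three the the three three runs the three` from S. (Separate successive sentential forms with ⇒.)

S ⇒ three D ⇒ three runs U ⇒ three runs the S ⇒ three runs the three D ⇒ three runs the three U S ⇒ three runs the three the S S ⇒ three runs the three the D S ⇒ three runs the three the U S S ⇒ three runs the three the the S S ⇒ three runs the three the the three S ⇒ three runs the three the the three three D ⇒ three runs the three the the three three runs U ⇒ three runs the three the the three three runs the S ⇒ three runs the three the the three three runs the three

S ⇒ three D   [S ::= three D]
three D ⇒ three runs U   [D ::= runs U]
three runs U ⇒ three runs the S   [U ::= the S]
three runs the S ⇒ three runs the three D   [S ::= three D]
three runs the three D ⇒ three runs the three U S   [D ::= U S]
three runs the three U S ⇒ three runs the three the S S   [U ::= the S]
three runs the three the S S ⇒ three runs the three the D S   [S ::= D]
three runs the three the D S ⇒ three runs the three the U S S   [D ::= U S]
three runs the three the U S S ⇒ three runs the three the the S S   [U ::= the]
three runs the three the the S S ⇒ three runs the three the the three S   [S ::= three]
three runs the three the the three S ⇒ three runs the three the the three three D   [S ::= three D]
three runs the three the the three three D ⇒ three runs the three the the three three runs U   [D ::= runs U]
three runs the three the the three three runs U ⇒ three runs the three the the three three runs the S   [U ::= the S]
three runs the three the the three three runs the S ⇒ three runs the three the the three three runs the three   [S ::= three]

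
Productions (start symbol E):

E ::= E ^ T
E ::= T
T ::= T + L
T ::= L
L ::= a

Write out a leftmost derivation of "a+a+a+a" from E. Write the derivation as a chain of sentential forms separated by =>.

E => T => T+L => T+L+L => T+L+L+L => L+L+L+L => a+L+L+L => a+a+L+L => a+a+a+L => a+a+a+a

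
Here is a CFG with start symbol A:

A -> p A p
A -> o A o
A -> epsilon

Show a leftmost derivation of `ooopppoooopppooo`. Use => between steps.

A => oAo   [A -> o A o]
oAo => ooAoo   [A -> o A o]
ooAoo => oooAooo   [A -> o A o]
oooAooo => ooopApooo   [A -> p A p]
ooopApooo => oooppAppooo   [A -> p A p]
oooppAppooo => ooopppApppooo   [A -> p A p]
ooopppApppooo => ooopppoAopppooo   [A -> o A o]
ooopppoAopppooo => ooopppooAoopppooo   [A -> o A o]
ooopppooAoopppooo => ooopppoooopppooo   [A -> epsilon]

A=>oAo=>ooAoo=>oooAooo=>ooopApooo=>oooppAppooo=>ooopppApppooo=>ooopppoAopppooo=>ooopppooAoopppooo=>ooopppoooopppooo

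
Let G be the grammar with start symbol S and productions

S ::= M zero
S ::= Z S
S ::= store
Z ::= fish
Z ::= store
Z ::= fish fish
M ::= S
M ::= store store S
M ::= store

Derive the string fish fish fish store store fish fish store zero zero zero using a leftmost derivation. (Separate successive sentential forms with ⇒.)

S ⇒ Z S ⇒ fish S ⇒ fish M zero ⇒ fish S zero ⇒ fish Z S zero ⇒ fish fish S zero ⇒ fish fish Z S zero ⇒ fish fish fish S zero ⇒ fish fish fish M zero zero ⇒ fish fish fish store store S zero zero ⇒ fish fish fish store store Z S zero zero ⇒ fish fish fish store store fish fish S zero zero ⇒ fish fish fish store store fish fish M zero zero zero ⇒ fish fish fish store store fish fish store zero zero zero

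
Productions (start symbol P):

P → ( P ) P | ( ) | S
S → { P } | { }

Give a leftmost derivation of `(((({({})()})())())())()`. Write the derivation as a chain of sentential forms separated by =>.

P => (P)P   [P → ( P ) P]
(P)P => ((P)P)P   [P → ( P ) P]
((P)P)P => (((P)P)P)P   [P → ( P ) P]
(((P)P)P)P => ((((P)P)P)P)P   [P → ( P ) P]
((((P)P)P)P)P => ((((S)P)P)P)P   [P → S]
((((S)P)P)P)P => (((({P})P)P)P)P   [S → { P }]
(((({P})P)P)P)P => (((({(P)P})P)P)P)P   [P → ( P ) P]
(((({(P)P})P)P)P)P => (((({(S)P})P)P)P)P   [P → S]
(((({(S)P})P)P)P)P => (((({({})P})P)P)P)P   [S → { }]
(((({({})P})P)P)P)P => (((({({})()})P)P)P)P   [P → ( )]
(((({({})()})P)P)P)P => (((({({})()})())P)P)P   [P → ( )]
(((({({})()})())P)P)P => (((({({})()})())())P)P   [P → ( )]
(((({({})()})())())P)P => (((({({})()})())())())P   [P → ( )]
(((({({})()})())())())P => (((({({})()})())())())()   [P → ( )]

P=>(P)P=>((P)P)P=>(((P)P)P)P=>((((P)P)P)P)P=>((((S)P)P)P)P=>(((({P})P)P)P)P=>(((({(P)P})P)P)P)P=>(((({(S)P})P)P)P)P=>(((({({})P})P)P)P)P=>(((({({})()})P)P)P)P=>(((({({})()})())P)P)P=>(((({({})()})())())P)P=>(((({({})()})())())())P=>(((({({})()})())())())()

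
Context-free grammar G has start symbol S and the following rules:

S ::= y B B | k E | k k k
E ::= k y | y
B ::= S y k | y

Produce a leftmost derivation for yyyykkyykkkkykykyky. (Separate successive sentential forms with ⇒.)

S⇒yBB⇒ySykB⇒yyBBykB⇒yyyBykB⇒yyySykykB⇒yyyyBBykykB⇒yyyySykBykykB⇒yyyykEykBykykB⇒yyyykkyykBykykB⇒yyyykkyykSykykykB⇒yyyykkyykkkkykykykB⇒yyyykkyykkkkykykyky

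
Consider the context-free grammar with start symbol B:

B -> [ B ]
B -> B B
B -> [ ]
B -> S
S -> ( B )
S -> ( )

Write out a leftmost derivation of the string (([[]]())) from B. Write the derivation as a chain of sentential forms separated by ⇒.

B ⇒ S ⇒ (B) ⇒ (S) ⇒ ((B)) ⇒ ((BB)) ⇒ (([B]B)) ⇒ (([[]]B)) ⇒ (([[]]S)) ⇒ (([[]]()))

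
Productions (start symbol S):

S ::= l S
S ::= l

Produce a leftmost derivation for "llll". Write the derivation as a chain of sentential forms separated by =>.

S => lS => llS => lllS => llll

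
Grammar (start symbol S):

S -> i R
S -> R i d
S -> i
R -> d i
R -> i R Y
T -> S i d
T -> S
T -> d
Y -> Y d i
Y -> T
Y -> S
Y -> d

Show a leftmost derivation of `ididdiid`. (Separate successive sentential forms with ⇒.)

S ⇒ Rid ⇒ iRYid ⇒ idiYid ⇒ idiYdiid ⇒ idiTdiid ⇒ ididdiid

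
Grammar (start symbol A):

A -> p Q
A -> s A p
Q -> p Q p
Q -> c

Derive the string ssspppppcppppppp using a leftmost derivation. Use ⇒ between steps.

A ⇒ sAp ⇒ ssApp ⇒ sssAppp ⇒ ssspQppp ⇒ sssppQpppp ⇒ ssspppQppppp ⇒ sssppppQpppppp ⇒ ssspppppQppppppp ⇒ ssspppppcppppppp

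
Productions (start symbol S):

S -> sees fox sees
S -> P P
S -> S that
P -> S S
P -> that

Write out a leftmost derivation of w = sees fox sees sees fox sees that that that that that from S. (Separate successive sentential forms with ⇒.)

S ⇒ S that ⇒ S that that ⇒ S that that that ⇒ S that that that that ⇒ P P that that that that ⇒ S S P that that that that ⇒ sees fox sees S P that that that that ⇒ sees fox sees sees fox sees P that that that that ⇒ sees fox sees sees fox sees that that that that that

S ⇒ S that   [S -> S that]
S that ⇒ S that that   [S -> S that]
S that that ⇒ S that that that   [S -> S that]
S that that that ⇒ S that that that that   [S -> S that]
S that that that that ⇒ P P that that that that   [S -> P P]
P P that that that that ⇒ S S P that that that that   [P -> S S]
S S P that that that that ⇒ sees fox sees S P that that that that   [S -> sees fox sees]
sees fox sees S P that that that that ⇒ sees fox sees sees fox sees P that that that that   [S -> sees fox sees]
sees fox sees sees fox sees P that that that that ⇒ sees fox sees sees fox sees that that that that that   [P -> that]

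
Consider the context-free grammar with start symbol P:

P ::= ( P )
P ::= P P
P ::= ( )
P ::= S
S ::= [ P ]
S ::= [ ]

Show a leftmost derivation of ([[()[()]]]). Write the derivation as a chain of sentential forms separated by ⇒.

P ⇒ (P)   [P ::= ( P )]
(P) ⇒ (S)   [P ::= S]
(S) ⇒ ([P])   [S ::= [ P ]]
([P]) ⇒ ([S])   [P ::= S]
([S]) ⇒ ([[P]])   [S ::= [ P ]]
([[P]]) ⇒ ([[PP]])   [P ::= P P]
([[PP]]) ⇒ ([[()P]])   [P ::= ( )]
([[()P]]) ⇒ ([[()S]])   [P ::= S]
([[()S]]) ⇒ ([[()[P]]])   [S ::= [ P ]]
([[()[P]]]) ⇒ ([[()[()]]])   [P ::= ( )]

P⇒(P)⇒(S)⇒([P])⇒([S])⇒([[P]])⇒([[PP]])⇒([[()P]])⇒([[()S]])⇒([[()[P]]])⇒([[()[()]]])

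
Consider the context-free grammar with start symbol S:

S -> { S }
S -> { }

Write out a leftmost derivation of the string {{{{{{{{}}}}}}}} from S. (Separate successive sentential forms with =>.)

S => {S} => {{S}} => {{{S}}} => {{{{S}}}} => {{{{{S}}}}} => {{{{{{S}}}}}} => {{{{{{{S}}}}}}} => {{{{{{{{}}}}}}}}

S => {S}   [S -> { S }]
{S} => {{S}}   [S -> { S }]
{{S}} => {{{S}}}   [S -> { S }]
{{{S}}} => {{{{S}}}}   [S -> { S }]
{{{{S}}}} => {{{{{S}}}}}   [S -> { S }]
{{{{{S}}}}} => {{{{{{S}}}}}}   [S -> { S }]
{{{{{{S}}}}}} => {{{{{{{S}}}}}}}   [S -> { S }]
{{{{{{{S}}}}}}} => {{{{{{{{}}}}}}}}   [S -> { }]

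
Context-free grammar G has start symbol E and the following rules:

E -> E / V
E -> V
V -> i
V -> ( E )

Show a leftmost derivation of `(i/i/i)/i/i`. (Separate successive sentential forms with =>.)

E => E/V   [E -> E / V]
E/V => E/V/V   [E -> E / V]
E/V/V => V/V/V   [E -> V]
V/V/V => (E)/V/V   [V -> ( E )]
(E)/V/V => (E/V)/V/V   [E -> E / V]
(E/V)/V/V => (E/V/V)/V/V   [E -> E / V]
(E/V/V)/V/V => (V/V/V)/V/V   [E -> V]
(V/V/V)/V/V => (i/V/V)/V/V   [V -> i]
(i/V/V)/V/V => (i/i/V)/V/V   [V -> i]
(i/i/V)/V/V => (i/i/i)/V/V   [V -> i]
(i/i/i)/V/V => (i/i/i)/i/V   [V -> i]
(i/i/i)/i/V => (i/i/i)/i/i   [V -> i]

E => E/V => E/V/V => V/V/V => (E)/V/V => (E/V)/V/V => (E/V/V)/V/V => (V/V/V)/V/V => (i/V/V)/V/V => (i/i/V)/V/V => (i/i/i)/V/V => (i/i/i)/i/V => (i/i/i)/i/i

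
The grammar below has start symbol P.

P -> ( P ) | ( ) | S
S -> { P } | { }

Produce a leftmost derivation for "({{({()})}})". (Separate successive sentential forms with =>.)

P => (P)   [P -> ( P )]
(P) => (S)   [P -> S]
(S) => ({P})   [S -> { P }]
({P}) => ({S})   [P -> S]
({S}) => ({{P}})   [S -> { P }]
({{P}}) => ({{(P)}})   [P -> ( P )]
({{(P)}}) => ({{(S)}})   [P -> S]
({{(S)}}) => ({{({P})}})   [S -> { P }]
({{({P})}}) => ({{({()})}})   [P -> ( )]

P=>(P)=>(S)=>({P})=>({S})=>({{P}})=>({{(P)}})=>({{(S)}})=>({{({P})}})=>({{({()})}})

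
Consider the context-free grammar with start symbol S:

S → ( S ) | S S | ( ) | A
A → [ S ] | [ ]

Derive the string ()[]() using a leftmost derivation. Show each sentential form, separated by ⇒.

S ⇒ SS ⇒ SSS ⇒ ()SS ⇒ ()AS ⇒ ()[]S ⇒ ()[]()

S ⇒ SS   [S → S S]
SS ⇒ SSS   [S → S S]
SSS ⇒ ()SS   [S → ( )]
()SS ⇒ ()AS   [S → A]
()AS ⇒ ()[]S   [A → [ ]]
()[]S ⇒ ()[]()   [S → ( )]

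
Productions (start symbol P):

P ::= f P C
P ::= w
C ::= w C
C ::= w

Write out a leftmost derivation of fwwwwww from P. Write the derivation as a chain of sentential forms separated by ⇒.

P⇒fPC⇒fwC⇒fwwC⇒fwwwC⇒fwwwwC⇒fwwwwwC⇒fwwwwww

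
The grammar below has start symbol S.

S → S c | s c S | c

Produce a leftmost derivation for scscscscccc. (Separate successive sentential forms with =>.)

S=>scS=>scscS=>scscSc=>scscscSc=>scscscscSc=>scscscscScc=>scscscscccc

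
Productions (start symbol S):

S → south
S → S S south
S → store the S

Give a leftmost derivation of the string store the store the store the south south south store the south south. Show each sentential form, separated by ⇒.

S ⇒ store the S ⇒ store the S S south ⇒ store the store the S S south ⇒ store the store the store the S S south ⇒ store the store the store the S S south S south ⇒ store the store the store the south S south S south ⇒ store the store the store the south south south S south ⇒ store the store the store the south south south store the S south ⇒ store the store the store the south south south store the south south

S ⇒ store the S   [S → store the S]
store the S ⇒ store the S S south   [S → S S south]
store the S S south ⇒ store the store the S S south   [S → store the S]
store the store the S S south ⇒ store the store the store the S S south   [S → store the S]
store the store the store the S S south ⇒ store the store the store the S S south S south   [S → S S south]
store the store the store the S S south S south ⇒ store the store the store the south S south S south   [S → south]
store the store the store the south S south S south ⇒ store the store the store the south south south S south   [S → south]
store the store the store the south south south S south ⇒ store the store the store the south south south store the S south   [S → store the S]
store the store the store the south south south store the S south ⇒ store the store the store the south south south store the south south   [S → south]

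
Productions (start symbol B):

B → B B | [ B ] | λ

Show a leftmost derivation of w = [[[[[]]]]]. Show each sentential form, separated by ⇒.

B ⇒ [B]   [B → [ B ]]
[B] ⇒ [[B]]   [B → [ B ]]
[[B]] ⇒ [[[B]]]   [B → [ B ]]
[[[B]]] ⇒ [[[[B]]]]   [B → [ B ]]
[[[[B]]]] ⇒ [[[[BB]]]]   [B → B B]
[[[[BB]]]] ⇒ [[[[BBB]]]]   [B → B B]
[[[[BBB]]]] ⇒ [[[[BBBB]]]]   [B → B B]
[[[[BBBB]]]] ⇒ [[[[[B]BBB]]]]   [B → [ B ]]
[[[[[B]BBB]]]] ⇒ [[[[[]BBB]]]]   [B → λ]
[[[[[]BBB]]]] ⇒ [[[[[]BB]]]]   [B → λ]
[[[[[]BB]]]] ⇒ [[[[[]B]]]]   [B → λ]
[[[[[]B]]]] ⇒ [[[[[]]]]]   [B → λ]

B⇒[B]⇒[[B]]⇒[[[B]]]⇒[[[[B]]]]⇒[[[[BB]]]]⇒[[[[BBB]]]]⇒[[[[BBBB]]]]⇒[[[[[B]BBB]]]]⇒[[[[[]BBB]]]]⇒[[[[[]BB]]]]⇒[[[[[]B]]]]⇒[[[[[]]]]]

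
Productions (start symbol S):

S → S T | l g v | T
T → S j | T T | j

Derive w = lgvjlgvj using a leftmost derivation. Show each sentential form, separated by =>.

S => T   [S → T]
T => TT   [T → T T]
TT => SjT   [T → S j]
SjT => lgvjT   [S → l g v]
lgvjT => lgvjSj   [T → S j]
lgvjSj => lgvjlgvj   [S → l g v]

S=>T=>TT=>SjT=>lgvjT=>lgvjSj=>lgvjlgvj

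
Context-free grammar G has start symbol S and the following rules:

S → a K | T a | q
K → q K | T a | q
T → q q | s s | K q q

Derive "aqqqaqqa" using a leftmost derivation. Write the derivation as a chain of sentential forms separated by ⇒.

S ⇒ aK ⇒ aTa ⇒ aKqqa ⇒ aTaqqa ⇒ aKqqaqqa ⇒ aqqqaqqa

S ⇒ aK   [S → a K]
aK ⇒ aTa   [K → T a]
aTa ⇒ aKqqa   [T → K q q]
aKqqa ⇒ aTaqqa   [K → T a]
aTaqqa ⇒ aKqqaqqa   [T → K q q]
aKqqaqqa ⇒ aqqqaqqa   [K → q]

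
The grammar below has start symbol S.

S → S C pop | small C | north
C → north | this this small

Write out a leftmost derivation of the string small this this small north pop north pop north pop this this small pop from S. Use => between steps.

S => S C pop => S C pop C pop => S C pop C pop C pop => S C pop C pop C pop C pop => small C C pop C pop C pop C pop => small this this small C pop C pop C pop C pop => small this this small north pop C pop C pop C pop => small this this small north pop north pop C pop C pop => small this this small north pop north pop north pop C pop => small this this small north pop north pop north pop this this small pop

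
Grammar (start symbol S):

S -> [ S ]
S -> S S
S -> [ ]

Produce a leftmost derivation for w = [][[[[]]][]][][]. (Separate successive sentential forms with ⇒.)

S⇒SS⇒SSS⇒SSSS⇒[]SSS⇒[][S]SS⇒[][SS]SS⇒[][[S]S]SS⇒[][[[S]]S]SS⇒[][[[[]]]S]SS⇒[][[[[]]][]]SS⇒[][[[[]]][]][]S⇒[][[[[]]][]][][]

S ⇒ SS   [S -> S S]
SS ⇒ SSS   [S -> S S]
SSS ⇒ SSSS   [S -> S S]
SSSS ⇒ []SSS   [S -> [ ]]
[]SSS ⇒ [][S]SS   [S -> [ S ]]
[][S]SS ⇒ [][SS]SS   [S -> S S]
[][SS]SS ⇒ [][[S]S]SS   [S -> [ S ]]
[][[S]S]SS ⇒ [][[[S]]S]SS   [S -> [ S ]]
[][[[S]]S]SS ⇒ [][[[[]]]S]SS   [S -> [ ]]
[][[[[]]]S]SS ⇒ [][[[[]]][]]SS   [S -> [ ]]
[][[[[]]][]]SS ⇒ [][[[[]]][]][]S   [S -> [ ]]
[][[[[]]][]][]S ⇒ [][[[[]]][]][][]   [S -> [ ]]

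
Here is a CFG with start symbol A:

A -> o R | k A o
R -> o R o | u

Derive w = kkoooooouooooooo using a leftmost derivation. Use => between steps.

A => kAo => kkAoo => kkoRoo => kkooRooo => kkoooRoooo => kkooooRooooo => kkoooooRoooooo => kkooooooRooooooo => kkoooooouooooooo

A => kAo   [A -> k A o]
kAo => kkAoo   [A -> k A o]
kkAoo => kkoRoo   [A -> o R]
kkoRoo => kkooRooo   [R -> o R o]
kkooRooo => kkoooRoooo   [R -> o R o]
kkoooRoooo => kkooooRooooo   [R -> o R o]
kkooooRooooo => kkoooooRoooooo   [R -> o R o]
kkoooooRoooooo => kkooooooRooooooo   [R -> o R o]
kkooooooRooooooo => kkoooooouooooooo   [R -> u]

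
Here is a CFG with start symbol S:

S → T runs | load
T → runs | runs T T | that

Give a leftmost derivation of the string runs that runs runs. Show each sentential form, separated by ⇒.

S ⇒ T runs ⇒ runs T T runs ⇒ runs that T runs ⇒ runs that runs runs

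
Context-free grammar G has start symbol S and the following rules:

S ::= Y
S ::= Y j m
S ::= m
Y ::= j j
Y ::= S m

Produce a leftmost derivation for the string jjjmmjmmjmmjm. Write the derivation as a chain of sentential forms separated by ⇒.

S ⇒ Yjm ⇒ Smjm ⇒ Yjmmjm ⇒ Smjmmjm ⇒ Yjmmjmmjm ⇒ Smjmmjmmjm ⇒ Yjmmjmmjmmjm ⇒ jjjmmjmmjmmjm

S ⇒ Yjm   [S ::= Y j m]
Yjm ⇒ Smjm   [Y ::= S m]
Smjm ⇒ Yjmmjm   [S ::= Y j m]
Yjmmjm ⇒ Smjmmjm   [Y ::= S m]
Smjmmjm ⇒ Yjmmjmmjm   [S ::= Y j m]
Yjmmjmmjm ⇒ Smjmmjmmjm   [Y ::= S m]
Smjmmjmmjm ⇒ Yjmmjmmjmmjm   [S ::= Y j m]
Yjmmjmmjmmjm ⇒ jjjmmjmmjmmjm   [Y ::= j j]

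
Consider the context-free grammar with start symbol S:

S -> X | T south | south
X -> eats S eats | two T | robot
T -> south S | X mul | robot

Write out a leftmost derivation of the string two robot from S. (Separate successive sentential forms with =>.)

S => X   [S -> X]
X => two T   [X -> two T]
two T => two robot   [T -> robot]

S => X => two T => two robot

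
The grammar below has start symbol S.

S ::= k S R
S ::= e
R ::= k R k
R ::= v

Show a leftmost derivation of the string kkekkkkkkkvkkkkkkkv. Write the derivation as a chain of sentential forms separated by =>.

S => kSR   [S ::= k S R]
kSR => kkSRR   [S ::= k S R]
kkSRR => kkeRR   [S ::= e]
kkeRR => kkekRkR   [R ::= k R k]
kkekRkR => kkekkRkkR   [R ::= k R k]
kkekkRkkR => kkekkkRkkkR   [R ::= k R k]
kkekkkRkkkR => kkekkkkRkkkkR   [R ::= k R k]
kkekkkkRkkkkR => kkekkkkkRkkkkkR   [R ::= k R k]
kkekkkkkRkkkkkR => kkekkkkkkRkkkkkkR   [R ::= k R k]
kkekkkkkkRkkkkkkR => kkekkkkkkkRkkkkkkkR   [R ::= k R k]
kkekkkkkkkRkkkkkkkR => kkekkkkkkkvkkkkkkkR   [R ::= v]
kkekkkkkkkvkkkkkkkR => kkekkkkkkkvkkkkkkkv   [R ::= v]

S => kSR => kkSRR => kkeRR => kkekRkR => kkekkRkkR => kkekkkRkkkR => kkekkkkRkkkkR => kkekkkkkRkkkkkR => kkekkkkkkRkkkkkkR => kkekkkkkkkRkkkkkkkR => kkekkkkkkkvkkkkkkkR => kkekkkkkkkvkkkkkkkv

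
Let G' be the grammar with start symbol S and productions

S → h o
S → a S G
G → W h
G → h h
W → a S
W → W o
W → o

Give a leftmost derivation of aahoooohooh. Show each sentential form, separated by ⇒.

S ⇒ aSG   [S → a S G]
aSG ⇒ aaSGG   [S → a S G]
aaSGG ⇒ aahoGG   [S → h o]
aahoGG ⇒ aahoWhG   [G → W h]
aahoWhG ⇒ aahoWohG   [W → W o]
aahoWohG ⇒ aahoWoohG   [W → W o]
aahoWoohG ⇒ aahoooohG   [W → o]
aahoooohG ⇒ aahoooohWh   [G → W h]
aahoooohWh ⇒ aahoooohWoh   [W → W o]
aahoooohWoh ⇒ aahoooohooh   [W → o]

S ⇒ aSG ⇒ aaSGG ⇒ aahoGG ⇒ aahoWhG ⇒ aahoWohG ⇒ aahoWoohG ⇒ aahoooohG ⇒ aahoooohWh ⇒ aahoooohWoh ⇒ aahoooohooh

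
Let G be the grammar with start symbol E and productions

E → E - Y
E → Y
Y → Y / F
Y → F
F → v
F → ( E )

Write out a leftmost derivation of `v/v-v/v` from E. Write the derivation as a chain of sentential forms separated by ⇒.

E ⇒ E-Y   [E → E - Y]
E-Y ⇒ Y-Y   [E → Y]
Y-Y ⇒ Y/F-Y   [Y → Y / F]
Y/F-Y ⇒ F/F-Y   [Y → F]
F/F-Y ⇒ v/F-Y   [F → v]
v/F-Y ⇒ v/v-Y   [F → v]
v/v-Y ⇒ v/v-Y/F   [Y → Y / F]
v/v-Y/F ⇒ v/v-F/F   [Y → F]
v/v-F/F ⇒ v/v-v/F   [F → v]
v/v-v/F ⇒ v/v-v/v   [F → v]

E ⇒ E-Y ⇒ Y-Y ⇒ Y/F-Y ⇒ F/F-Y ⇒ v/F-Y ⇒ v/v-Y ⇒ v/v-Y/F ⇒ v/v-F/F ⇒ v/v-v/F ⇒ v/v-v/v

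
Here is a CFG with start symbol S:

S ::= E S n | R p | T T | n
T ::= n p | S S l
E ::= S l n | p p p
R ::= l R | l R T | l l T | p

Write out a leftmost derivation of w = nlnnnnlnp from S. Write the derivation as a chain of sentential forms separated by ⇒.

S⇒TT⇒SSlT⇒ESnSlT⇒SlnSnSlT⇒nlnSnSlT⇒nlnnnSlT⇒nlnnnnlT⇒nlnnnnlnp

S ⇒ TT   [S ::= T T]
TT ⇒ SSlT   [T ::= S S l]
SSlT ⇒ ESnSlT   [S ::= E S n]
ESnSlT ⇒ SlnSnSlT   [E ::= S l n]
SlnSnSlT ⇒ nlnSnSlT   [S ::= n]
nlnSnSlT ⇒ nlnnnSlT   [S ::= n]
nlnnnSlT ⇒ nlnnnnlT   [S ::= n]
nlnnnnlT ⇒ nlnnnnlnp   [T ::= n p]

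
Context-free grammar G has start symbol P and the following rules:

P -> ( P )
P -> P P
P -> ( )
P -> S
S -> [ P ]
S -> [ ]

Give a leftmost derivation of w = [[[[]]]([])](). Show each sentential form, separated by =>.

P => PP   [P -> P P]
PP => SP   [P -> S]
SP => [P]P   [S -> [ P ]]
[P]P => [PP]P   [P -> P P]
[PP]P => [SP]P   [P -> S]
[SP]P => [[P]P]P   [S -> [ P ]]
[[P]P]P => [[S]P]P   [P -> S]
[[S]P]P => [[[P]]P]P   [S -> [ P ]]
[[[P]]P]P => [[[S]]P]P   [P -> S]
[[[S]]P]P => [[[[]]]P]P   [S -> [ ]]
[[[[]]]P]P => [[[[]]](P)]P   [P -> ( P )]
[[[[]]](P)]P => [[[[]]](S)]P   [P -> S]
[[[[]]](S)]P => [[[[]]]([])]P   [S -> [ ]]
[[[[]]]([])]P => [[[[]]]([])]()   [P -> ( )]

P=>PP=>SP=>[P]P=>[PP]P=>[SP]P=>[[P]P]P=>[[S]P]P=>[[[P]]P]P=>[[[S]]P]P=>[[[[]]]P]P=>[[[[]]](P)]P=>[[[[]]](S)]P=>[[[[]]]([])]P=>[[[[]]]([])]()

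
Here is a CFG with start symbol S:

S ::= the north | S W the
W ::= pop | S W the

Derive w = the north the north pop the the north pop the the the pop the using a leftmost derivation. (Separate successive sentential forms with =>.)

S => S W the   [S ::= S W the]
S W the => S W the W the   [S ::= S W the]
S W the W the => the north W the W the   [S ::= the north]
the north W the W the => the north S W the the W the   [W ::= S W the]
the north S W the the W the => the north S W the W the the W the   [S ::= S W the]
the north S W the W the the W the => the north the north W the W the the W the   [S ::= the north]
the north the north W the W the the W the => the north the north pop the W the the W the   [W ::= pop]
the north the north pop the W the the W the => the north the north pop the S W the the the W the   [W ::= S W the]
the north the north pop the S W the the the W the => the north the north pop the the north W the the the W the   [S ::= the north]
the north the north pop the the north W the the the W the => the north the north pop the the north pop the the the W the   [W ::= pop]
the north the north pop the the north pop the the the W the => the north the north pop the the north pop the the the pop the   [W ::= pop]

S => S W the => S W the W the => the north W the W the => the north S W the the W the => the north S W the W the the W the => the north the north W the W the the W the => the north the north pop the W the the W the => the north the north pop the S W the the the W the => the north the north pop the the north W the the the W the => the north the north pop the the north pop the the the W the => the north the north pop the the north pop the the the pop the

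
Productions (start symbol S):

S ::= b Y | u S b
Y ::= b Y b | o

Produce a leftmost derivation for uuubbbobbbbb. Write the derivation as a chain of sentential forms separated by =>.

S => uSb => uuSbb => uuuSbbb => uuubYbbb => uuubbYbbbb => uuubbbYbbbbb => uuubbbobbbbb

S => uSb   [S ::= u S b]
uSb => uuSbb   [S ::= u S b]
uuSbb => uuuSbbb   [S ::= u S b]
uuuSbbb => uuubYbbb   [S ::= b Y]
uuubYbbb => uuubbYbbbb   [Y ::= b Y b]
uuubbYbbbb => uuubbbYbbbbb   [Y ::= b Y b]
uuubbbYbbbbb => uuubbbobbbbb   [Y ::= o]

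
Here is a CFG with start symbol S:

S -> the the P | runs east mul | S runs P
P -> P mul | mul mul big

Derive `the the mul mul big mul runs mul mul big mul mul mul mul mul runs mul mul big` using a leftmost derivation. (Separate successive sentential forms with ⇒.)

S ⇒ S runs P   [S -> S runs P]
S runs P ⇒ S runs P runs P   [S -> S runs P]
S runs P runs P ⇒ the the P runs P runs P   [S -> the the P]
the the P runs P runs P ⇒ the the P mul runs P runs P   [P -> P mul]
the the P mul runs P runs P ⇒ the the mul mul big mul runs P runs P   [P -> mul mul big]
the the mul mul big mul runs P runs P ⇒ the the mul mul big mul runs P mul runs P   [P -> P mul]
the the mul mul big mul runs P mul runs P ⇒ the the mul mul big mul runs P mul mul runs P   [P -> P mul]
the the mul mul big mul runs P mul mul runs P ⇒ the the mul mul big mul runs P mul mul mul runs P   [P -> P mul]
the the mul mul big mul runs P mul mul mul runs P ⇒ the the mul mul big mul runs P mul mul mul mul runs P   [P -> P mul]
the the mul mul big mul runs P mul mul mul mul runs P ⇒ the the mul mul big mul runs P mul mul mul mul mul runs P   [P -> P mul]
the the mul mul big mul runs P mul mul mul mul mul runs P ⇒ the the mul mul big mul runs mul mul big mul mul mul mul mul runs P   [P -> mul mul big]
the the mul mul big mul runs mul mul big mul mul mul mul mul runs P ⇒ the the mul mul big mul runs mul mul big mul mul mul mul mul runs mul mul big   [P -> mul mul big]

S ⇒ S runs P ⇒ S runs P runs P ⇒ the the P runs P runs P ⇒ the the P mul runs P runs P ⇒ the the mul mul big mul runs P runs P ⇒ the the mul mul big mul runs P mul runs P ⇒ the the mul mul big mul runs P mul mul runs P ⇒ the the mul mul big mul runs P mul mul mul runs P ⇒ the the mul mul big mul runs P mul mul mul mul runs P ⇒ the the mul mul big mul runs P mul mul mul mul mul runs P ⇒ the the mul mul big mul runs mul mul big mul mul mul mul mul runs P ⇒ the the mul mul big mul runs mul mul big mul mul mul mul mul runs mul mul big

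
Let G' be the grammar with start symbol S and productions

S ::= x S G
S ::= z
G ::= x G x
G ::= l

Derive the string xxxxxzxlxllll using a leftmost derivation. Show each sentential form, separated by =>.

S => xSG => xxSGG => xxxSGGG => xxxxSGGGG => xxxxxSGGGGG => xxxxxzGGGGG => xxxxxzxGxGGGG => xxxxxzxlxGGGG => xxxxxzxlxlGGG => xxxxxzxlxllGG => xxxxxzxlxlllG => xxxxxzxlxllll

S => xSG   [S ::= x S G]
xSG => xxSGG   [S ::= x S G]
xxSGG => xxxSGGG   [S ::= x S G]
xxxSGGG => xxxxSGGGG   [S ::= x S G]
xxxxSGGGG => xxxxxSGGGGG   [S ::= x S G]
xxxxxSGGGGG => xxxxxzGGGGG   [S ::= z]
xxxxxzGGGGG => xxxxxzxGxGGGG   [G ::= x G x]
xxxxxzxGxGGGG => xxxxxzxlxGGGG   [G ::= l]
xxxxxzxlxGGGG => xxxxxzxlxlGGG   [G ::= l]
xxxxxzxlxlGGG => xxxxxzxlxllGG   [G ::= l]
xxxxxzxlxllGG => xxxxxzxlxlllG   [G ::= l]
xxxxxzxlxlllG => xxxxxzxlxllll   [G ::= l]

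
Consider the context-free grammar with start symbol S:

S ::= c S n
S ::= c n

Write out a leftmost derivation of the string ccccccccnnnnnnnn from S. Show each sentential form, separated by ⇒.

S ⇒ cSn ⇒ ccSnn ⇒ cccSnnn ⇒ ccccSnnnn ⇒ cccccSnnnnn ⇒ ccccccSnnnnnn ⇒ cccccccSnnnnnnn ⇒ ccccccccnnnnnnnn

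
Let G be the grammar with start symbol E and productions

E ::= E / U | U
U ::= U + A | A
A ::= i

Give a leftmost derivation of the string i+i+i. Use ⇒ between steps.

E⇒U⇒U+A⇒U+A+A⇒A+A+A⇒i+A+A⇒i+i+A⇒i+i+i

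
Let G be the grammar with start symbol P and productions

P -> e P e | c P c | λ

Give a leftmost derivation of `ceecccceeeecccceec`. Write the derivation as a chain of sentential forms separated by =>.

P => cPc   [P -> c P c]
cPc => cePec   [P -> e P e]
cePec => ceePeec   [P -> e P e]
ceePeec => ceecPceec   [P -> c P c]
ceecPceec => ceeccPcceec   [P -> c P c]
ceeccPcceec => ceecccPccceec   [P -> c P c]
ceecccPccceec => ceeccccPcccceec   [P -> c P c]
ceeccccPcccceec => ceeccccePecccceec   [P -> e P e]
ceeccccePecccceec => ceecccceePeecccceec   [P -> e P e]
ceecccceePeecccceec => ceecccceeeecccceec   [P -> λ]

P=>cPc=>cePec=>ceePeec=>ceecPceec=>ceeccPcceec=>ceecccPccceec=>ceeccccPcccceec=>ceeccccePecccceec=>ceecccceePeecccceec=>ceecccceeeecccceec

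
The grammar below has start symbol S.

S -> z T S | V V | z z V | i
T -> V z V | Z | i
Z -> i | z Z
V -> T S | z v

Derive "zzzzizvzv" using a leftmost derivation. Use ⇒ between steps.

S ⇒ zTS   [S -> z T S]
zTS ⇒ zZS   [T -> Z]
zZS ⇒ zzZS   [Z -> z Z]
zzZS ⇒ zzzZS   [Z -> z Z]
zzzZS ⇒ zzzzZS   [Z -> z Z]
zzzzZS ⇒ zzzziS   [Z -> i]
zzzziS ⇒ zzzziVV   [S -> V V]
zzzziVV ⇒ zzzzizvV   [V -> z v]
zzzzizvV ⇒ zzzzizvzv   [V -> z v]

S ⇒ zTS ⇒ zZS ⇒ zzZS ⇒ zzzZS ⇒ zzzzZS ⇒ zzzziS ⇒ zzzziVV ⇒ zzzzizvV ⇒ zzzzizvzv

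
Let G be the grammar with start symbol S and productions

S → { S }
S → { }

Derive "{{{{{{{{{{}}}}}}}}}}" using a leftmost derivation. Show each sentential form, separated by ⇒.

S ⇒ {S}   [S → { S }]
{S} ⇒ {{S}}   [S → { S }]
{{S}} ⇒ {{{S}}}   [S → { S }]
{{{S}}} ⇒ {{{{S}}}}   [S → { S }]
{{{{S}}}} ⇒ {{{{{S}}}}}   [S → { S }]
{{{{{S}}}}} ⇒ {{{{{{S}}}}}}   [S → { S }]
{{{{{{S}}}}}} ⇒ {{{{{{{S}}}}}}}   [S → { S }]
{{{{{{{S}}}}}}} ⇒ {{{{{{{{S}}}}}}}}   [S → { S }]
{{{{{{{{S}}}}}}}} ⇒ {{{{{{{{{S}}}}}}}}}   [S → { S }]
{{{{{{{{{S}}}}}}}}} ⇒ {{{{{{{{{{}}}}}}}}}}   [S → { }]

S ⇒ {S} ⇒ {{S}} ⇒ {{{S}}} ⇒ {{{{S}}}} ⇒ {{{{{S}}}}} ⇒ {{{{{{S}}}}}} ⇒ {{{{{{{S}}}}}}} ⇒ {{{{{{{{S}}}}}}}} ⇒ {{{{{{{{{S}}}}}}}}} ⇒ {{{{{{{{{{}}}}}}}}}}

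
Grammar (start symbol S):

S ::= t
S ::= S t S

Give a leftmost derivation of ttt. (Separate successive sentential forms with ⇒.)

S ⇒ StS ⇒ ttS ⇒ ttt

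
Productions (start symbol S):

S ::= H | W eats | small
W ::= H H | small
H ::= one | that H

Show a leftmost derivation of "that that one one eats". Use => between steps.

S => W eats   [S ::= W eats]
W eats => H H eats   [W ::= H H]
H H eats => that H H eats   [H ::= that H]
that H H eats => that that H H eats   [H ::= that H]
that that H H eats => that that one H eats   [H ::= one]
that that one H eats => that that one one eats   [H ::= one]

S => W eats => H H eats => that H H eats => that that H H eats => that that one H eats => that that one one eats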